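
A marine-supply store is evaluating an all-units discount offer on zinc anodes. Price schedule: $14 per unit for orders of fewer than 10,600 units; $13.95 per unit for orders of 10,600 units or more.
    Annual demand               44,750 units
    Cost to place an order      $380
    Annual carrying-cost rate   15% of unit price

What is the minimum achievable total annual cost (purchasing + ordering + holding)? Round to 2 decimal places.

H₁ = 15%×$14 = $2.1000;  H₂ = 15%×$13.95 = $2.0925
EOQ₁ = √(2×44,750×380/2.1000) = 4,024.33  (< 10,600, feasible at tier 1)
EOQ₂ = √(2×44,750×380/2.0925) = 4,031.54  (< 10,600 → use Q = 10,600 at tier-2 price)
TC(tier 1 (EOQ₁), Q≈4,024.3) = $634,951.09
TC(tier 2, Q≈10,600.0) = $636,957.00
Minimum at tier 1 (EOQ₁): $634,951.09

$634,951.09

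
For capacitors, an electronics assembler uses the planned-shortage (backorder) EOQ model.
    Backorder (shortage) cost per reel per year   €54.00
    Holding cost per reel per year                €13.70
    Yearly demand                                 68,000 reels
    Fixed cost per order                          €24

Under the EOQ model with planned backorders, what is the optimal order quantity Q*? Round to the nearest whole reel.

Q* = √(2DS/H) · √((H + b)/b)
   = √(2 × 68,000 × 24 / 13.7) · √((13.7 + 54) / 54)
   = 488.107 × 1.1197 ≈ 546.53

547 reels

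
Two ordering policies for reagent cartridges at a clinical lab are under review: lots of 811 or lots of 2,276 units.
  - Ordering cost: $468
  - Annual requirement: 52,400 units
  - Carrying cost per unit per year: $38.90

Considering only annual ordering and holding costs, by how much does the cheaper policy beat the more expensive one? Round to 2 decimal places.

TC(Q) = (D/Q)S + (Q/2)H
TC(811) = (52,400/811)×468 + (811/2)×38.9 = $46,012.17
TC(2,276) = (52,400/2,276)×468 + (2,276/2)×38.9 = $55,042.89
Cheaper: Q = 811.  Difference = $9,030.72

$9,030.72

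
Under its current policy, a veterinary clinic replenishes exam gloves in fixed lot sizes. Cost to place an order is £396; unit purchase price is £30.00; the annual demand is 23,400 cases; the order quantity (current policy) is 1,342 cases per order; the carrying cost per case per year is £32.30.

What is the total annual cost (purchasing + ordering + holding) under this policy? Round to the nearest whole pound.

£730,578

Ordering: D/Q × S = 23,400/1,342 × £396 = £6,904.92
Holding:  Q/2 × H = 1,342/2 × £32.3 = £21,673.30
Purchase cost = D·C = 23,400 × 30 = £702,000.00
Total = £6,904.92 + £21,673.30 + £702,000.00 = £730,578.22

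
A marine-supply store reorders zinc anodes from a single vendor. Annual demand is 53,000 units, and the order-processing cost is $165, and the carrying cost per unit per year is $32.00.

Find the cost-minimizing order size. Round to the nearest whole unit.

EOQ = √(2DS/H) = √(2 × 53,000 × 165 / 32)
    = √(546,562.50) ≈ 739.30

739 units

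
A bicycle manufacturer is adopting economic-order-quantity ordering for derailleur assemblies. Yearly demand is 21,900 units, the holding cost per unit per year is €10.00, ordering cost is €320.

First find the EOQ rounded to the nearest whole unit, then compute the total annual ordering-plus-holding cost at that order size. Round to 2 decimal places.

€11,838.92

2DS/H = 2·21,900·320/10 = 1,401,600.00
EOQ = √1,401,600.00 ≈ 1,183.89 → Q = 1,184 units
Annual ordering cost = (D/Q)·S = (21,900/1,184) × 320 = €5,918.92
Annual holding cost  = (Q/2)·H = (1,184/2) × 10 = €5,920.00
Total = €5,918.92 + €5,920.00 = €11,838.92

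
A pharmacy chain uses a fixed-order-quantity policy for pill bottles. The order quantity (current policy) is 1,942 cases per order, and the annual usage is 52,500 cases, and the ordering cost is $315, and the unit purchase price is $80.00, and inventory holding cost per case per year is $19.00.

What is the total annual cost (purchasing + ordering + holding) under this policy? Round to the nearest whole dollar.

$4,226,965

Ordering: D/Q × S = 52,500/1,942 × $315 = $8,515.71
Holding:  Q/2 × H = 1,942/2 × $19 = $18,449.00
Purchase cost = D·C = 52,500 × 80 = $4,200,000.00
Total = $8,515.71 + $18,449.00 + $4,200,000.00 = $4,226,964.71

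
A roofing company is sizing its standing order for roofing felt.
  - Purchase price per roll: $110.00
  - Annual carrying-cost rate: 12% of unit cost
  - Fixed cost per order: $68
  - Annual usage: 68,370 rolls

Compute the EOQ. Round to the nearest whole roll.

Holding cost per roll per year: H = 12% × $110 = $13.2000
Q* = √(2·D·S / H) = √(2·68,370·68 / 13.2) = √704,418.2 ≈ 839.30

839 rolls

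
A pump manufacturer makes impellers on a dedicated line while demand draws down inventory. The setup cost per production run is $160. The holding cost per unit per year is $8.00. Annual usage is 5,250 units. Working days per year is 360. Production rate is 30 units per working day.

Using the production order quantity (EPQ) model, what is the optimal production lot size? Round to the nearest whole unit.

Daily demand d = 5,250/360 = 14.583; p = 30; 1 − d/p = 0.51389
EPQ = √(2DS / (H(1 − d/p)))
    = √(2 × 5,250 × 160 / (8 × 0.51389)) ≈ 639.26

639 units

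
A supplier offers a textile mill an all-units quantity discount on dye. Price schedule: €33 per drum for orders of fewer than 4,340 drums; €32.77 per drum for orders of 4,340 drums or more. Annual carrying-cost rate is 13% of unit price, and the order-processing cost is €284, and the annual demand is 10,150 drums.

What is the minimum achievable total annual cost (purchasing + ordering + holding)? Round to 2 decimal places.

€339,923.20

H₁ = 13%×€33 = €4.2900;  H₂ = 13%×€32.77 = €4.2601
EOQ₁ = √(2×10,150×284/4.2900) = 1,159.25  (< 4,340, feasible at tier 1)
EOQ₂ = √(2×10,150×284/4.2601) = 1,163.31  (< 4,340 → use Q = 4,340 at tier-2 price)
TC(tier 1 (EOQ₁), Q≈1,159.3) = €339,923.20
TC(tier 2, Q≈4,340.0) = €342,524.11
Minimum at tier 1 (EOQ₁): €339,923.20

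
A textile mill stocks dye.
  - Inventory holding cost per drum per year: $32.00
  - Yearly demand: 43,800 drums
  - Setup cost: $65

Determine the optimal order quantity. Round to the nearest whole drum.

Optimal lot size Q* = (2 × 43,800 × $65 / $32)^½ ≈ 421.83

422 drums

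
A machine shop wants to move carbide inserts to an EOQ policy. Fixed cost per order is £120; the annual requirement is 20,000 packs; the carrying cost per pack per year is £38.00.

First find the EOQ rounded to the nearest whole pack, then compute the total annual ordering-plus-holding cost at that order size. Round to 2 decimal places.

£13,505.56

Q* = √(2·D·S / H) = √(2·20,000·120 / 38) = √126,315.8 ≈ 355.41 → Q = 355 packs
Ordering: D/Q × S = 20,000/355 × £120 = £6,760.56
Holding:  Q/2 × H = 355/2 × £38 = £6,745.00
Total = £6,760.56 + £6,745.00 = £13,505.56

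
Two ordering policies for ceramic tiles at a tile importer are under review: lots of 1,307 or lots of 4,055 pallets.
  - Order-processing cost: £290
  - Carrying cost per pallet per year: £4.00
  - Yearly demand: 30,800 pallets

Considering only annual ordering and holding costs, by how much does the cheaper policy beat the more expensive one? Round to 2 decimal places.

For each Q, cost = (D/Q)·S + (Q/2)·H.
TC(1,307) = (30,800/1,307)×290 + (1,307/2)×4 = £9,447.97
TC(4,055) = (30,800/4,055)×290 + (4,055/2)×4 = £10,312.71
Cheaper: Q = 1,307.  Difference = £864.74

£864.74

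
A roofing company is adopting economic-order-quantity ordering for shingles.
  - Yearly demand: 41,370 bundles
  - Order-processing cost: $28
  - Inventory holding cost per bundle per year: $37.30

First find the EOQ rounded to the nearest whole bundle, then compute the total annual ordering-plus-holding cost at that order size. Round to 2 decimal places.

$9,295.90

Optimal lot size Q* = (2 × 41,370 × $28 / $37.3)^½ ≈ 249.22 → Q = 249 bundles
Orders/yr = 41,370/249 = 166.145; ordering cost = 166.145 × $28 = $4,652.05
Average inventory = 249/2 = 124.5; holding cost = 124.5 × $37.3 = $4,643.85
Total = $4,652.05 + $4,643.85 = $9,295.90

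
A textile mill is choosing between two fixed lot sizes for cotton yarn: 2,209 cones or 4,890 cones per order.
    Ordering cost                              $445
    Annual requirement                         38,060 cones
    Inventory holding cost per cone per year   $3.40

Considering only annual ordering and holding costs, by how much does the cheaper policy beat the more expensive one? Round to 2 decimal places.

$354.10

Annual cost at Q: ordering D·S/Q plus holding Q·H/2.
TC(2,209) = (38,060/2,209)×445 + (2,209/2)×3.4 = $11,422.43
TC(4,890) = (38,060/4,890)×445 + (4,890/2)×3.4 = $11,776.54
Cheaper: Q = 2,209.  Difference = $354.10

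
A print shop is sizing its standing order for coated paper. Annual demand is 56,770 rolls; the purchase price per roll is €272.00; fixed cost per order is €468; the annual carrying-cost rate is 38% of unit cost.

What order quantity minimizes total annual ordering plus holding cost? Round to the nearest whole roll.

H = i·C = 0.38 × €272 = €103.3600 per roll-year
Q* = √(2·D·S / H) = √(2·56,770·468 / 103.36) = √514,093.7 ≈ 717.00

717 rolls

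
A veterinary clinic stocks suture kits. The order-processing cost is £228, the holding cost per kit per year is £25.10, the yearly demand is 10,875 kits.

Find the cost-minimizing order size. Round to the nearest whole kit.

444 kits

EOQ = √(2DS/H) = √(2 × 10,875 × 228 / 25.1)
    = √(197,569.72) ≈ 444.49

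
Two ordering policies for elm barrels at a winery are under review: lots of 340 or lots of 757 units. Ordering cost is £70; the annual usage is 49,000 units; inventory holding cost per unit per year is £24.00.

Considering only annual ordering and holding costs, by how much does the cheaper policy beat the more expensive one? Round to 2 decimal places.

£553.19

For each Q, cost = (D/Q)·S + (Q/2)·H.
TC(340) = (49,000/340)×70 + (340/2)×24 = £14,168.24
TC(757) = (49,000/757)×70 + (757/2)×24 = £13,615.04
Cheaper: Q = 757.  Difference = £553.19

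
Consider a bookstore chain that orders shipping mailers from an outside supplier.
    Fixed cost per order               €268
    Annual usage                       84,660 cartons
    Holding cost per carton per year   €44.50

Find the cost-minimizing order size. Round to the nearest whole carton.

2DS/H = 2·84,660·268/44.5 = 1,019,724.94
EOQ = √1,019,724.94 ≈ 1,009.81

1,010 cartons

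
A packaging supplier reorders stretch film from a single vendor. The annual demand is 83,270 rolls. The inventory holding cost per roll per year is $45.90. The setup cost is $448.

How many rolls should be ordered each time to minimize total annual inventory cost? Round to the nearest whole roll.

2DS/H = 2·83,270·448/45.9 = 1,625,488.45
EOQ = √1,625,488.45 ≈ 1,274.95

1,275 rolls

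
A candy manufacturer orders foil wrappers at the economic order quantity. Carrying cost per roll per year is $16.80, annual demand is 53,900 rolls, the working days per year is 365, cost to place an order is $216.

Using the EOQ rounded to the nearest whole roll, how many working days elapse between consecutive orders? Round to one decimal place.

Q* = √(2·D·S / H) = √(2·53,900·216 / 16.8) = √1,386,000.0 ≈ 1,177.29 → Q = 1,177 rolls
Days between orders = 365 / (D/Q) = 365 / 45.794 ≈ 7.970

8.0 days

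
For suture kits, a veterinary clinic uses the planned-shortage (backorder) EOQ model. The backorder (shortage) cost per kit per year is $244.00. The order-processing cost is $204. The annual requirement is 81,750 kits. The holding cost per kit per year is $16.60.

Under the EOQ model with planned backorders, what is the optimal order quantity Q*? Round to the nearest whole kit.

Basic EOQ = √(2·81,750·204/16.6) = 1,417.490
Backorder adjustment √((H+b)/b) = √((16.6+244)/244) = 1.0335
Q* = 1,417.490 × 1.0335 ≈ 1,464.91

1,465 kits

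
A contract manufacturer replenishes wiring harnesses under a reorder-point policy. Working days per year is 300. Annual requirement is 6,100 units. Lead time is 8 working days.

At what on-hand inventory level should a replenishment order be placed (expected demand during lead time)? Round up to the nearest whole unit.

163 units

Daily demand d = 6,100 / 300 = 20.333 units/day
Demand during lead time = 20.333 × 8 = 162.67
Reorder point = 162.67 → round up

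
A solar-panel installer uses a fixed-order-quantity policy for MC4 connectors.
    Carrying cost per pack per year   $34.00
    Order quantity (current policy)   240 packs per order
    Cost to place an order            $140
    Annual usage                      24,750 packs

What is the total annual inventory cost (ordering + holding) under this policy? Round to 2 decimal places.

$18,517.50

Ordering: D/Q × S = 24,750/240 × $140 = $14,437.50
Holding:  Q/2 × H = 240/2 × $34 = $4,080.00
Total = $14,437.50 + $4,080.00 = $18,517.50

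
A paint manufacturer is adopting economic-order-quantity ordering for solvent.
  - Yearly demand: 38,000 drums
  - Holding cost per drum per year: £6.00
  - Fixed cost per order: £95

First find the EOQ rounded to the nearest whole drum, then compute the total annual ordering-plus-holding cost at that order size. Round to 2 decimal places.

Optimal lot size Q* = (2 × 38,000 × £95 / £6)^½ ≈ 1,096.97 → Q = 1,097 drums
Ordering: D/Q × S = 38,000/1,097 × £95 = £3,290.79
Holding:  Q/2 × H = 1,097/2 × £6 = £3,291.00
Total = £3,290.79 + £3,291.00 = £6,581.79

£6,581.79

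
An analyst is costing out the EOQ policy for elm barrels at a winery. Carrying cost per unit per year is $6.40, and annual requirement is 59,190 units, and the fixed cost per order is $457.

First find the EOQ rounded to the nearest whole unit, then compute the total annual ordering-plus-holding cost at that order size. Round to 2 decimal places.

Optimal lot size Q* = (2 × 59,190 × $457 / $6.4)^½ ≈ 2,907.42 → Q = 2,907 units
Ordering: D/Q × S = 59,190/2,907 × $457 = $9,305.07
Holding:  Q/2 × H = 2,907/2 × $6.4 = $9,302.40
Total = $9,305.07 + $9,302.40 = $18,607.47

$18,607.47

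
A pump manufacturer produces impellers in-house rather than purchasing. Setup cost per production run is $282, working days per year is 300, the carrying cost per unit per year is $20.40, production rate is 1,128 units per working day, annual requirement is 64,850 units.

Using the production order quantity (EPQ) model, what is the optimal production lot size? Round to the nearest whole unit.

d = 64,850/300 = 216.1667 units/day;  effective holding cost H(1 − d/p) = 20.4·(1 − 216.1667/1128) = 16.49060
Q* = √(2DS / H_eff) = √(2·64,850·282 / 16.49060) ≈ 1,489.28

1,489 units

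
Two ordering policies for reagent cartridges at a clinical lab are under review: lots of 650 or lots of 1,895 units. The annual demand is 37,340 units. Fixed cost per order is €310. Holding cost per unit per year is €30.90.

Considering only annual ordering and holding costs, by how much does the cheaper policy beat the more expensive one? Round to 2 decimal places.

TC(Q) = (D/Q)S + (Q/2)H
TC(650) = (37,340/650)×310 + (650/2)×30.9 = €27,850.81
TC(1,895) = (37,340/1,895)×310 + (1,895/2)×30.9 = €35,386.14
Cheaper: Q = 650.  Difference = €7,535.33

€7,535.33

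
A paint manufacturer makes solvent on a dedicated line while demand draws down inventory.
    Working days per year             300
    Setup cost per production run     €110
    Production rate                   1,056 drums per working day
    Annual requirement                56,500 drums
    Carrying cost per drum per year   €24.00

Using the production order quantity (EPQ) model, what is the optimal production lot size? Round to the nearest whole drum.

794 drums

d = 56,500/300 = 188.3333 drums/day;  effective holding cost H(1 − d/p) = 24·(1 − 188.3333/1056) = 19.71970
Q* = √(2DS / H_eff) = √(2·56,500·110 / 19.71970) ≈ 793.94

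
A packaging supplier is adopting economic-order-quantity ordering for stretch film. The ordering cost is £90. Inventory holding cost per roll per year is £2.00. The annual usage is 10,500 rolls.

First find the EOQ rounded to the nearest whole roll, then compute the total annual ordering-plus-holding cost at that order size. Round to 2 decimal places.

£1,944.22

Q* = √(2·D·S / H) = √(2·10,500·90 / 2) = √945,000.0 ≈ 972.11 → Q = 972 rolls
Orders/yr = 10,500/972 = 10.802; ordering cost = 10.802 × £90 = £972.22
Average inventory = 972/2 = 486; holding cost = 486 × £2 = £972.00
Total = £972.22 + £972.00 = £1,944.22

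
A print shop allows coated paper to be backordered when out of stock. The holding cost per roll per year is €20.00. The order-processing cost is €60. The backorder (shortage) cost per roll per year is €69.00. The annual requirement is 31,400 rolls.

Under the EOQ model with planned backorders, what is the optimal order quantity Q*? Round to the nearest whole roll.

Basic EOQ = √(2·31,400·60/20) = 434.051
Backorder adjustment √((H+b)/b) = √((20+69)/69) = 1.1357
Q* = 434.051 × 1.1357 ≈ 492.96

493 rolls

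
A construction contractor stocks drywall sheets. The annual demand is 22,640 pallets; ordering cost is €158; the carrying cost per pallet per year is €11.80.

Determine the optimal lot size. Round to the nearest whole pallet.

779 pallets

Optimal lot size Q* = (2 × 22,640 × €158 / €11.8)^½ ≈ 778.65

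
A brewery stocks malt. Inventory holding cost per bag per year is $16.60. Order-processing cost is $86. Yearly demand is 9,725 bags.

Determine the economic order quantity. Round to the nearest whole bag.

317 bags

EOQ = √(2DS/H) = √(2 × 9,725 × 86 / 16.6)
    = √(100,765.06) ≈ 317.44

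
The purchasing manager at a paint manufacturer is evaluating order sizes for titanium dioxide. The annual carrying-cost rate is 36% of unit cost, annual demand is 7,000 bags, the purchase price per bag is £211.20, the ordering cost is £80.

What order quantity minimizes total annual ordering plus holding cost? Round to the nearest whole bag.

H = i·C = 0.36 × £211.2 = £76.0320 per bag-year
Optimal lot size Q* = (2 × 7,000 × £80 / £76.032)^½ ≈ 121.37

121 bags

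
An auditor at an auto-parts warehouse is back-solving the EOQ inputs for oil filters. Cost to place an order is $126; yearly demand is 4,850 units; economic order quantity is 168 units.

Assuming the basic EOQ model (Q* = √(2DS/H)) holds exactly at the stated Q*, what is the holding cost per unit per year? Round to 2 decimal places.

EOQ relation: Q² = 2DS/H, so rearrange for the unknown.
H = 2DS / Q² = 2 × 4,850 × 126 / 168² = 43.3036

$43.30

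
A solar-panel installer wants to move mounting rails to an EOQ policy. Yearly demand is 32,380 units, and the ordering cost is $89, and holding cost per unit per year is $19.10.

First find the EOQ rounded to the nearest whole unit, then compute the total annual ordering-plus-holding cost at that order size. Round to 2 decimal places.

$10,492.17

Q* = √(2·D·S / H) = √(2·32,380·89 / 19.1) = √301,761.3 ≈ 549.33 → Q = 549 units
Ordering: D/Q × S = 32,380/549 × $89 = $5,249.22
Holding:  Q/2 × H = 549/2 × $19.1 = $5,242.95
Total = $5,249.22 + $5,242.95 = $10,492.17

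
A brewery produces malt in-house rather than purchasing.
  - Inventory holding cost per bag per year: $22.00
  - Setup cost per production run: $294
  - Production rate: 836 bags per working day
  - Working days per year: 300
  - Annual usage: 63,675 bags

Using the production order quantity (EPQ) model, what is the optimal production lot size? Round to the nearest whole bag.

Daily demand d = 63,675/300 = 212.250; p = 836; 1 − d/p = 0.74611
EPQ = √(2DS / (H(1 − d/p)))
    = √(2 × 63,675 × 294 / (22 × 0.74611)) ≈ 1,510.29

1,510 bags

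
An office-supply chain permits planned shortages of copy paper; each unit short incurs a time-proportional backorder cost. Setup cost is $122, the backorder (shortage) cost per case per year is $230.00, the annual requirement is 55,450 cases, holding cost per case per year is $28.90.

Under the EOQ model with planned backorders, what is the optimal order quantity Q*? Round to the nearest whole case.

Basic EOQ = √(2·55,450·122/28.9) = 684.222
Backorder adjustment √((H+b)/b) = √((28.9+230)/230) = 1.0610
Q* = 684.222 × 1.0610 ≈ 725.94

726 cases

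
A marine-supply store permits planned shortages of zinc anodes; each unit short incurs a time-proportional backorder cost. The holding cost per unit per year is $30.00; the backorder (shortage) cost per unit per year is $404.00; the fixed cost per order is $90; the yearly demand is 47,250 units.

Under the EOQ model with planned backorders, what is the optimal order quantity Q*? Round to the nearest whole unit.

Q* = √(2DS/H) · √((H + b)/b)
   = √(2 × 47,250 × 90 / 30) · √((30 + 404) / 404)
   = 532.447 × 1.0365 ≈ 551.86

552 units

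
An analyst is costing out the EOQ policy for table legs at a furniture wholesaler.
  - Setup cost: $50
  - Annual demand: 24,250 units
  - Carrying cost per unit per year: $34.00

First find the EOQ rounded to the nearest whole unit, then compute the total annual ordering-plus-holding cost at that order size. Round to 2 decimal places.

$9,080.20

2DS/H = 2·24,250·50/34 = 71,323.53
EOQ = √71,323.53 ≈ 267.06 → Q = 267 units
Ordering: D/Q × S = 24,250/267 × $50 = $4,541.20
Holding:  Q/2 × H = 267/2 × $34 = $4,539.00
Total = $4,541.20 + $4,539.00 = $9,080.20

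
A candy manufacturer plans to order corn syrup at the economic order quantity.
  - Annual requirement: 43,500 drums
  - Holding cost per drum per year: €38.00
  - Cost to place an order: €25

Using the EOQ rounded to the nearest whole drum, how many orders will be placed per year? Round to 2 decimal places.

182.01 orders per year

EOQ = √(2DS/H) = √(2 × 43,500 × 25 / 38)
    = √(57,236.84) ≈ 239.24 → Q = 239
Orders per year = D/Q = 43,500 / 239 = 182.008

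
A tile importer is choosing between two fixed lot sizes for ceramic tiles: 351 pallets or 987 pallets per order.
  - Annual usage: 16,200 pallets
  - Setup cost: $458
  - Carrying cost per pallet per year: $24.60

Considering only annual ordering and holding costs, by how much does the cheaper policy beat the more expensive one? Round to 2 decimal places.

$5,798.34

For each Q, cost = (D/Q)·S + (Q/2)·H.
TC(351) = (16,200/351)×458 + (351/2)×24.6 = $25,455.76
TC(987) = (16,200/987)×458 + (987/2)×24.6 = $19,657.43
Cheaper: Q = 987.  Difference = $5,798.34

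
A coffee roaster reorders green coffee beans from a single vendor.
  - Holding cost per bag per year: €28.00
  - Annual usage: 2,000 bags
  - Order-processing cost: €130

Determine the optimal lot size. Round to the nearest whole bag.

136 bags

EOQ = √(2DS/H) = √(2 × 2,000 × 130 / 28)
    = √(18,571.43) ≈ 136.28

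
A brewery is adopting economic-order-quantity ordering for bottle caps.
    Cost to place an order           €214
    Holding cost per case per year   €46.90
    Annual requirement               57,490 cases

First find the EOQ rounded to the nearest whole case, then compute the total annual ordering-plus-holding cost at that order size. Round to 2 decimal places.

EOQ = √(2DS/H) = √(2 × 57,490 × 214 / 46.9)
    = √(524,642.22) ≈ 724.32 → Q = 724 cases
Annual ordering cost = (D/Q)·S = (57,490/724) × 214 = €16,992.90
Annual holding cost  = (Q/2)·H = (724/2) × 46.9 = €16,977.80
Total = €16,992.90 + €16,977.80 = €33,970.70

€33,970.70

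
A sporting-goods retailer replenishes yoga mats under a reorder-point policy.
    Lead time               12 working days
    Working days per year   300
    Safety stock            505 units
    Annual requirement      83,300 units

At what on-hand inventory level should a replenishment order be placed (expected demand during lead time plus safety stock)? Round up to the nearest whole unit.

Daily demand d = 83,300 / 300 = 277.667 units/day
Demand during lead time = 277.667 × 12 = 3,332.00
Reorder point = 3,332.00 + 505 = 3,837.00 → round up

3,837 units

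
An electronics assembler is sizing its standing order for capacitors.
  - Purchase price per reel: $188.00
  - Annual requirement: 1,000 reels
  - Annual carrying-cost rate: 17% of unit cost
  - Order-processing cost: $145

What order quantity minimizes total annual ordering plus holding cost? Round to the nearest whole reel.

95 reels

Carrying cost H = $188 × 17% = $31.9600/reel/yr
2DS/H = 2·1,000·145/31.96 = 9,073.84
EOQ = √9,073.84 ≈ 95.26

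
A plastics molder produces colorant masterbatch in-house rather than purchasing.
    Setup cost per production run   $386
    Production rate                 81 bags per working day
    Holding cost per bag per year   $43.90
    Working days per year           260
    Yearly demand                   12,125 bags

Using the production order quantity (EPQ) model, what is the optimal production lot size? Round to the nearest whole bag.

d = 12,125/260 = 46.6346 bags/day;  effective holding cost H(1 − d/p) = 43.9·(1 − 46.6346/81) = 18.62519
Q* = √(2DS / H_eff) = √(2·12,125·386 / 18.62519) ≈ 708.92

709 bags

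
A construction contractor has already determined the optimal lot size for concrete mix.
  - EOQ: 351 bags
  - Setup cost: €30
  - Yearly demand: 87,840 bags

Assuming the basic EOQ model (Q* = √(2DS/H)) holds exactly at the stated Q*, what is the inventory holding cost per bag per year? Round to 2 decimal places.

From Q* = √(2DS/H) ⇒ Q*² = 2DS/H.
H = 2DS / Q² = 2 × 87,840 × 30 / 351² = 42.7789

€42.78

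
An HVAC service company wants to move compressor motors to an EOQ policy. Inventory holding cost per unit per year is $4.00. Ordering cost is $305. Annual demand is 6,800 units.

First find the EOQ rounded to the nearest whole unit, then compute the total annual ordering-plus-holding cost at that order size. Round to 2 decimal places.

$4,073.33

2DS/H = 2·6,800·305/4 = 1,037,000.00
EOQ = √1,037,000.00 ≈ 1,018.33 → Q = 1,018 units
Annual ordering cost = (D/Q)·S = (6,800/1,018) × 305 = $2,037.33
Annual holding cost  = (Q/2)·H = (1,018/2) × 4 = $2,036.00
Total = $2,037.33 + $2,036.00 = $4,073.33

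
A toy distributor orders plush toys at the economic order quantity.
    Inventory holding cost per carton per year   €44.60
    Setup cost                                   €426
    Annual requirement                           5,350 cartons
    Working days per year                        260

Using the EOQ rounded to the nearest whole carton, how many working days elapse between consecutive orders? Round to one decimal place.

Optimal lot size Q* = (2 × 5,350 × €426 / €44.6)^½ ≈ 319.69 → Q = 320 cartons
T = Q/D × 260 days = 320/5,350 × 260 = 15.551 days

15.6 days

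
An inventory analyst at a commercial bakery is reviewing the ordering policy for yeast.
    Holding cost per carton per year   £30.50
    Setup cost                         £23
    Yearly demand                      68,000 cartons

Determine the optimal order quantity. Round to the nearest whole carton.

2DS/H = 2·68,000·23/30.5 = 102,557.38
EOQ = √102,557.38 ≈ 320.25

320 cartons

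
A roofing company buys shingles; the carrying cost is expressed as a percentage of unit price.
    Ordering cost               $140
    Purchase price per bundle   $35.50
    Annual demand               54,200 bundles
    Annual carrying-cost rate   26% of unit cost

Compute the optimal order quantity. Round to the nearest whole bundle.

1,282 bundles

H = i·C = 0.26 × $35.5 = $9.2300 per bundle-year
Optimal lot size Q* = (2 × 54,200 × $140 / $9.23)^½ ≈ 1,282.27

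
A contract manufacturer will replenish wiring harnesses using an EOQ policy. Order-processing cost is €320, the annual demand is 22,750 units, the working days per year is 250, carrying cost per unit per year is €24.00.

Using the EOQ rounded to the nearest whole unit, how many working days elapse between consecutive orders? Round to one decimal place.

8.6 days

2DS/H = 2·22,750·320/24 = 606,666.67
EOQ = √606,666.67 ≈ 778.89 → Q = 779 units
Days between orders = 250 / (D/Q) = 250 / 29.204 ≈ 8.560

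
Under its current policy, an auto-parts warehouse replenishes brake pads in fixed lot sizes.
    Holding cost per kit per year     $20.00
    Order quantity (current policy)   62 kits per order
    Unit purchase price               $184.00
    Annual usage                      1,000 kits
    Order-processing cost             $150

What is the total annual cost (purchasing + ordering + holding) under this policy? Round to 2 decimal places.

$187,039.35

Ordering: D/Q × S = 1,000/62 × $150 = $2,419.35
Holding:  Q/2 × H = 62/2 × $20 = $620.00
Purchase cost = D·C = 1,000 × 184 = $184,000.00
Total = $2,419.35 + $620.00 + $184,000.00 = $187,039.35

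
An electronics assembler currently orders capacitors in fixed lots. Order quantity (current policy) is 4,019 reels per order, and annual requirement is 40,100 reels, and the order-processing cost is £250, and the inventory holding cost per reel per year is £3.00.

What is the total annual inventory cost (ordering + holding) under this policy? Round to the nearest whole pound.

Ordering: D/Q × S = 40,100/4,019 × £250 = £2,494.40
Holding:  Q/2 × H = 4,019/2 × £3 = £6,028.50
Total = £2,494.40 + £6,028.50 = £8,522.90

£8,523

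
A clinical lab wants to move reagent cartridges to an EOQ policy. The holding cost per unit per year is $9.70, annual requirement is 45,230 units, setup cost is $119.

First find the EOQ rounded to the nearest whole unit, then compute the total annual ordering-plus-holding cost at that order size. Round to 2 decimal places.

$10,218.51

Optimal lot size Q* = (2 × 45,230 × $119 / $9.7)^½ ≈ 1,053.45 → Q = 1,053 units
Orders/yr = 45,230/1,053 = 42.953; ordering cost = 42.953 × $119 = $5,111.46
Average inventory = 1,053/2 = 526.5; holding cost = 526.5 × $9.7 = $5,107.05
Total = $5,111.46 + $5,107.05 = $10,218.51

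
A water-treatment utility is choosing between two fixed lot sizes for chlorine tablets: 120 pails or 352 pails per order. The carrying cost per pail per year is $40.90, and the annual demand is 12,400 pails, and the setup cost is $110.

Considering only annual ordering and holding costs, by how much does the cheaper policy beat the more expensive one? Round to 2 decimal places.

For each Q, cost = (D/Q)·S + (Q/2)·H.
TC(120) = (12,400/120)×110 + (120/2)×40.9 = $13,820.67
TC(352) = (12,400/352)×110 + (352/2)×40.9 = $11,073.40
Cheaper: Q = 352.  Difference = $2,747.27

$2,747.27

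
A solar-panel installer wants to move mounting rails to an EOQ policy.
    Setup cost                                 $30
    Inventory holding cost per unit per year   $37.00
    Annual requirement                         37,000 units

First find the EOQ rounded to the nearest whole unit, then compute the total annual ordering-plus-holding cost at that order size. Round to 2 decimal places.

EOQ = √(2DS/H) = √(2 × 37,000 × 30 / 37)
    = √(60,000.00) ≈ 244.95 → Q = 245 units
Annual ordering cost = (D/Q)·S = (37,000/245) × 30 = $4,530.61
Annual holding cost  = (Q/2)·H = (245/2) × 37 = $4,532.50
Total = $4,530.61 + $4,532.50 = $9,063.11

$9,063.11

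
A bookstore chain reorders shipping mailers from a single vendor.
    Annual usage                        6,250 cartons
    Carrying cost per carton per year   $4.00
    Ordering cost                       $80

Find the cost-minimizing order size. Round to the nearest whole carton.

500 cartons

Q* = √(2·D·S / H) = √(2·6,250·80 / 4) = √250,000.0 ≈ 500.00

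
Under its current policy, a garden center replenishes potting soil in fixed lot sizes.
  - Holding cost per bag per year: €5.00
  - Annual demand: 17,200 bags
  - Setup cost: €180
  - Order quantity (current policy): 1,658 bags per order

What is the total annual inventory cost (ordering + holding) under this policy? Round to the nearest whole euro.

€6,012

Annual ordering cost = (D/Q)·S = (17,200/1,658) × 180 = €1,867.31
Annual holding cost  = (Q/2)·H = (1,658/2) × 5 = €4,145.00
Total = €1,867.31 + €4,145.00 = €6,012.31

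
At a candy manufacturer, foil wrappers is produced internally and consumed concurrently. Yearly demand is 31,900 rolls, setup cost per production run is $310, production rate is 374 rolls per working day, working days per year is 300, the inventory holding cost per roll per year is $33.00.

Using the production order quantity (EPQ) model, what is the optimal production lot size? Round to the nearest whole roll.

915 rolls

d = 31,900/300 = 106.3333 rolls/day;  effective holding cost H(1 − d/p) = 33·(1 − 106.3333/374) = 23.61765
Q* = √(2DS / H_eff) = √(2·31,900·310 / 23.61765) ≈ 915.11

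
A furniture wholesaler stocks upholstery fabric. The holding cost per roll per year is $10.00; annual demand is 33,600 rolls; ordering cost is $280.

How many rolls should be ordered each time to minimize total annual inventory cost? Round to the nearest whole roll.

EOQ = √(2DS/H) = √(2 × 33,600 × 280 / 10)
    = √(1,881,600.00) ≈ 1,371.71

1,372 rolls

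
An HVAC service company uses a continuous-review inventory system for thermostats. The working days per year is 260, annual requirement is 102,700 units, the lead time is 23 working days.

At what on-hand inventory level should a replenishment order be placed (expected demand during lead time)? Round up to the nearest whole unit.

Daily demand d = 102,700 / 260 = 395.000 units/day
Demand during lead time = 395.000 × 23 = 9,085.00
Reorder point = 9,085.00 → round up

9,085 units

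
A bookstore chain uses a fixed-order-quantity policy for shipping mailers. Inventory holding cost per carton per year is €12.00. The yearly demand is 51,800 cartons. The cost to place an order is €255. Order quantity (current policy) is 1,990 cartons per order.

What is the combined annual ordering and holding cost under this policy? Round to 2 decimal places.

Annual ordering cost = (D/Q)·S = (51,800/1,990) × 255 = €6,637.69
Annual holding cost  = (Q/2)·H = (1,990/2) × 12 = €11,940.00
Total = €6,637.69 + €11,940.00 = €18,577.69

€18,577.69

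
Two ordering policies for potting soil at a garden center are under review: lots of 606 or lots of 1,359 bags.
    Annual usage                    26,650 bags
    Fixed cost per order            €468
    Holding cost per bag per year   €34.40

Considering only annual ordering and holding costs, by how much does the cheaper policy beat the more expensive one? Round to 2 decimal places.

€1,547.90

Annual cost at Q: ordering D·S/Q plus holding Q·H/2.
TC(606) = (26,650/606)×468 + (606/2)×34.4 = €31,004.39
TC(1,359) = (26,650/1,359)×468 + (1,359/2)×34.4 = €32,552.28
|ΔTC| = |€31,004.39 − €32,552.28| = €1,547.90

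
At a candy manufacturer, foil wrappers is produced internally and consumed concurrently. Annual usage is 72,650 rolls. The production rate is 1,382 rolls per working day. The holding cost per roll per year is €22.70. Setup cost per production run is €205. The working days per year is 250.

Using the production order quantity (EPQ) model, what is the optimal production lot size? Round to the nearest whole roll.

d = 72,650/250 = 290.6000 rolls/day;  effective holding cost H(1 − d/p) = 22.7·(1 − 290.6000/1382) = 17.92676
Q* = √(2DS / H_eff) = √(2·72,650·205 / 17.92676) ≈ 1,289.02

1,289 rolls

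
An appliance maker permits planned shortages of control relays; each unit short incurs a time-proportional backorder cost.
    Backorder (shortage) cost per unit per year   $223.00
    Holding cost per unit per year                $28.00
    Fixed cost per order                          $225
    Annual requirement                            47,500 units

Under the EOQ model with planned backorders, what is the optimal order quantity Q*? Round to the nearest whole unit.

Q* = √(2DS/H) · √((H + b)/b)
   = √(2 × 47,500 × 225 / 28) · √((28 + 223) / 223)
   = 873.724 × 1.0609 ≈ 926.95

927 units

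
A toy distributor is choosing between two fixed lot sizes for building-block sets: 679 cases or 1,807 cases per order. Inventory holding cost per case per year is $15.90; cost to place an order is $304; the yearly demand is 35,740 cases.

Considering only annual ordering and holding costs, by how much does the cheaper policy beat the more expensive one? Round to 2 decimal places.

For each Q, cost = (D/Q)·S + (Q/2)·H.
TC(679) = (35,740/679)×304 + (679/2)×15.9 = $21,399.46
TC(1,807) = (35,740/1,807)×304 + (1,807/2)×15.9 = $20,378.36
Cheaper: Q = 1,807.  Difference = $1,021.11

$1,021.11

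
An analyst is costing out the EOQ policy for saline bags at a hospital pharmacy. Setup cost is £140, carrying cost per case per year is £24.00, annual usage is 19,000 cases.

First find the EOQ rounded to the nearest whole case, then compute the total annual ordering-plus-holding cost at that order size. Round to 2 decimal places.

£11,299.56

Q* = √(2·D·S / H) = √(2·19,000·140 / 24) = √221,666.7 ≈ 470.81 → Q = 471 cases
Ordering: D/Q × S = 19,000/471 × £140 = £5,647.56
Holding:  Q/2 × H = 471/2 × £24 = £5,652.00
Total = £5,647.56 + £5,652.00 = £11,299.56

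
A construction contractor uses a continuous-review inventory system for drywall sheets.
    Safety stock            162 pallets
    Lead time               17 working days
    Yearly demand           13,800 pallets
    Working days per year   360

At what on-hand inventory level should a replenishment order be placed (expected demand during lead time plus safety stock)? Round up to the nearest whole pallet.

814 pallets

Daily demand d = 13,800 / 360 = 38.333 pallets/day
Demand during lead time = 38.333 × 17 = 651.67
Reorder point = 651.67 + 162 = 813.67 → round up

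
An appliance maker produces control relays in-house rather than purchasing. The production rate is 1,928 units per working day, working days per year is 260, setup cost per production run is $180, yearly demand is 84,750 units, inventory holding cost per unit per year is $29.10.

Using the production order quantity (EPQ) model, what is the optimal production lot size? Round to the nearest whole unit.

1,123 units

Daily demand d = 84,750/260 = 325.962; p = 1928; 1 − d/p = 0.83093
EPQ = √(2DS / (H(1 − d/p)))
    = √(2 × 84,750 × 180 / (29.1 × 0.83093)) ≈ 1,123.29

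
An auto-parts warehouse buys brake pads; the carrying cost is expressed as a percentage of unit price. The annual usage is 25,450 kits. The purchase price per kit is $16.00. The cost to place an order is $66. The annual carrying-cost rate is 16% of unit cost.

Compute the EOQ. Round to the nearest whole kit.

Holding cost per kit per year: H = 16% × $16 = $2.5600
Optimal lot size Q* = (2 × 25,450 × $66 / $2.56)^½ ≈ 1,145.54

1,146 kits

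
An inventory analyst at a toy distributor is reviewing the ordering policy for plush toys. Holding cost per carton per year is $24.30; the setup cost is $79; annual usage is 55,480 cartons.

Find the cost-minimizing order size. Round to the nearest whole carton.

601 cartons

2DS/H = 2·55,480·79/24.3 = 360,734.16
EOQ = √360,734.16 ≈ 600.61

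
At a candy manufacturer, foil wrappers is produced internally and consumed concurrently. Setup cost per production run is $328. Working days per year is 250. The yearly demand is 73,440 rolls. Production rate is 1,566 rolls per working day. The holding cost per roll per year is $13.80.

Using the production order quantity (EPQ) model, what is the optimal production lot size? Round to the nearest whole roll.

Daily demand d = 73,440/250 = 293.760; p = 1566; 1 − d/p = 0.81241
EPQ = √(2DS / (H(1 − d/p)))
    = √(2 × 73,440 × 328 / (13.8 × 0.81241)) ≈ 2,072.96

2,073 rolls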